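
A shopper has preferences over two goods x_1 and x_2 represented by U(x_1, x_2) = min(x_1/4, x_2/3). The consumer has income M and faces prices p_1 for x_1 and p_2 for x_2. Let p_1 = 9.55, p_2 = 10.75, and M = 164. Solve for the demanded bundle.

x_1* = 9.3116, x_2* = 6.9837

Demand: x_1*(p_1,p_2,M) = 4·M/(4·p_1 + 3·p_2), x_2* = 3·M/(4·p_1 + 3·p_2).
Here 4·9.55 + 3·10.75 = 70.45, giving x_1* = 9.3116 and x_2* = 6.9837.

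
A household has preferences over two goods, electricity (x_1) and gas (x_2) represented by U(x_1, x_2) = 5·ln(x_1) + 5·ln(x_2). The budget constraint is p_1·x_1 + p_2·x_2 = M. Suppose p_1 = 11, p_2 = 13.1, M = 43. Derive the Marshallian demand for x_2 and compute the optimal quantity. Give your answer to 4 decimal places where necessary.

x_2* = 1.6412

At p_1=11, p_2=13.1, M=43: x_2* = 0.5·43/13.1 = 1.6412.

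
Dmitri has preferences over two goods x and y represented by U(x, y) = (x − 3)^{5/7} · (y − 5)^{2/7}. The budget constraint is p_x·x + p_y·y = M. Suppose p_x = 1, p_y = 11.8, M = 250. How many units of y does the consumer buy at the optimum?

y* = 9.5521

Let x' = x−3, y' = y−5. MRS = (5/2)·y'/x' = p_x/p_y.
Substituting into the budget: x* = 3 + 5/7·(M − 3·p_x − 5·p_y)/p_x, and y* = 5 + 2/7·(…)/p_y.
Discretionary income = 250 − 3·1 − 5·11.8 = 188; y* = 5 + 2/7·188/11.8 = 9.5521.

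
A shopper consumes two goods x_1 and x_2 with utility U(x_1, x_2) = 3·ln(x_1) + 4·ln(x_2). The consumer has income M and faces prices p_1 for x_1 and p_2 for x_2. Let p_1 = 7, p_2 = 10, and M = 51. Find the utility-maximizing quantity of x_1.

Tangency: MRS = (3/4)·x_2/x_1 = p_1/p_2.
So 3·p_2·x_2 = 4·p_1·x_1; combined with the budget, a share 3/7 of income goes to x_1.
Demand: x_1*(p_1,p_2,M) = 3/7·M/p_1 and x_2* = 4/7·M/p_2.
At p_1=7, p_2=10, M=51: x_1* = 3/7·51/7 = 3.1224.

x_1* = 3.1224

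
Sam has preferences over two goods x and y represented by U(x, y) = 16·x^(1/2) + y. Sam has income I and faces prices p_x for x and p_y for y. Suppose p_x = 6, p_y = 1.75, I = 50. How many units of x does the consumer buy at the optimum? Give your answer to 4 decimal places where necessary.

x* = 5.4444

Set MRS = p_x/p_y: 8·x^(−1/2) = p_x/p_y.
Solve: √x = 8·p_y/p_x, so x*(p_x,p_y) = (8·p_y/p_x)², and y* = (I − p_x·x*)/p_y.
Plugging in: x* = (8·1.75/6)² = 5.4444.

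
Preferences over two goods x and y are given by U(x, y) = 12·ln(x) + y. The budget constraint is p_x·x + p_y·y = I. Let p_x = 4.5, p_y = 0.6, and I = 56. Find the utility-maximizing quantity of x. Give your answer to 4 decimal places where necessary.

x* = 1.6

MU_x = 12/x, MU_y = 1. Tangency: 12/x = p_x/p_y.
So x*(p_x,p_y) = 12·p_y/p_x, independent of income; and y* = (I − 12·p_y)/p_y.
At the given prices: x* = 12·0.6/4.5 = 1.6.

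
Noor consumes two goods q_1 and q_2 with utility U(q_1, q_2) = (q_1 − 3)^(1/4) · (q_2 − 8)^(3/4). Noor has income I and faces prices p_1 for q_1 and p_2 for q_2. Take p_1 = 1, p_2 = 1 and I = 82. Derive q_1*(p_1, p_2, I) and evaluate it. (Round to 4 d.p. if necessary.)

q_1* = 20.75

Let q_1' = q_1−3, q_2' = q_2−8. MRS = (1/3)·q_2'/q_1' = p_1/p_2.
After buying the subsistence bundle (3, 8), a share 0.25 of the remaining income goes to q_1: q_1* = 3 + 0.25·(I − 3p_1 − 8p_2)/p_1.
Discretionary income = 82 − 3·1 − 8·1 = 71; q_1* = 3 + 0.25·71/1 = 20.75.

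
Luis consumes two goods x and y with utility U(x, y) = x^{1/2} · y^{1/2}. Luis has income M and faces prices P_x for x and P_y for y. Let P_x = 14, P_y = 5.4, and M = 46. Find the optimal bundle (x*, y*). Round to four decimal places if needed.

x* = 1.6429, y* = 4.2593

The MRS is y/x. Set MRS = P_x/P_y.
Rearranging, P_y·y = P_x·x. Substituting into the budget gives P_x·x·(1 + 1) = M.
Demand: x*(P_x,P_y,M) = 0.5·M/P_x and y* = 0.5·M/P_y.
At P_x=14, P_y=5.4, M=46: x* = 0.5·46/14 = 1.6429, y* = 4.2593.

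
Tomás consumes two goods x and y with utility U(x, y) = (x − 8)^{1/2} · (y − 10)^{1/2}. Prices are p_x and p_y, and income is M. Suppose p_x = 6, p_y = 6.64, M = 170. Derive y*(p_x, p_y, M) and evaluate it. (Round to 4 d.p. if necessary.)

Discretionary income = 170 − 8·6 − 10·6.64 = 55.6; y* = 10 + 0.5·55.6/6.64 = 14.1867.

y* = 14.1867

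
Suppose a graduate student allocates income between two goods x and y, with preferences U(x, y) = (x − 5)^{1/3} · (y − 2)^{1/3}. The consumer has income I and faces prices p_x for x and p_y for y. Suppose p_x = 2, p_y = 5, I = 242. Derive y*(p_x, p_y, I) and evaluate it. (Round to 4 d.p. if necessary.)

y* = 24.2

This is Cobb-Douglas in (x−5, y−2): tangency gives 1/3·p_y·(y−2) = 1/3·p_x·(x−5).
Substituting into the budget: x* = 5 + 0.5·(I − 5·p_x − 2·p_y)/p_x, and y* = 2 + 0.5·(…)/p_y.
Discretionary income = 242 − 5·2 − 2·5 = 222; y* = 2 + 0.5·222/5 = 24.2.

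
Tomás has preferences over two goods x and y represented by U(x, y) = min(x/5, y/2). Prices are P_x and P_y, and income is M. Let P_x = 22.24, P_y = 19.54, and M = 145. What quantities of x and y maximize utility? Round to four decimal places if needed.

x* = 4.8243, y* = 1.9297

Leontief preferences: the optimum is at the kink where x/5 = y/2, i.e. y = (2/5)·x.
Budget: P_x·x + P_y·(2/5)·x = M, so (5·P_x + 2·P_y)·x = 5·M.
Demand: x*(P_x,P_y,M) = 5·M/(5·P_x + 2·P_y), y* = 2·M/(5·P_x + 2·P_y).
Here 5·22.24 + 2·19.54 = 150.28, giving x* = 4.8243 and y* = 1.9297.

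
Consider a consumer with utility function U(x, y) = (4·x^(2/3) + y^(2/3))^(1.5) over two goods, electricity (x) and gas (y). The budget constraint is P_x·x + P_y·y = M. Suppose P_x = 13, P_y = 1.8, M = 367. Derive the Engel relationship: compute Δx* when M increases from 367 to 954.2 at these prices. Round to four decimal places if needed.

Δx* = 24.8865

MU_x ∝ 4·x^(-1/3), MU_y ∝ y^(-1/3), so MRS = 4·(y/x)^(1/3) = P_x/P_y.
Hence y/x = ((1/4)·P_x/P_y)^(1/(1/3)), i.e. raised to the 3 power.
With the ratio pinned down, the budget gives x* = M/(P_x + P_y·(y/x)) and y* = (y/x)·x*.
Numerically y/x = 5.886167, so x* = 367/(13 + 1.8·5.886167) = 15.5541.
At M' = 954.2: x* = 40.4406. Change: 40.4406 − 15.5541 = 24.8865.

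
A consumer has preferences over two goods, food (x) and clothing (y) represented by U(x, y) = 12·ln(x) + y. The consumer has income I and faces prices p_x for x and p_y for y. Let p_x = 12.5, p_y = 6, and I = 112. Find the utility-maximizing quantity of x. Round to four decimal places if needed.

x* = 5.76

Set MRS = p_x/p_y: (12/x)/1 = p_x/p_y.
So x*(p_x,p_y) = 12·p_y/p_x, independent of income; and y* = (I − 12·p_y)/p_y.
At the given prices: x* = 12·6/12.5 = 5.76.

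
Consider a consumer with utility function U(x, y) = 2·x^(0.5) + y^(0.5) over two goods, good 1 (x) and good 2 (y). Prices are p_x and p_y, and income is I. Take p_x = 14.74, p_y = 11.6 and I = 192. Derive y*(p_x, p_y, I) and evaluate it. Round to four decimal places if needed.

y* = 3.9904

MRS = MU_x/MU_y = 2·(y/x)^(0.5). Set equal to p_x/p_y.
Solve for the ratio: y/x = [(1/2)·p_x/p_y]^(2).
With the ratio pinned down, the budget gives x* = I/(p_x + p_y·(y/x)) and y* = (y/x)·x*.
Numerically y/x = 0.403663, so x* = 192/(14.74 + 11.6·0.403663) = 9.8854 and y* = 0.403663·9.8854 = 3.9904.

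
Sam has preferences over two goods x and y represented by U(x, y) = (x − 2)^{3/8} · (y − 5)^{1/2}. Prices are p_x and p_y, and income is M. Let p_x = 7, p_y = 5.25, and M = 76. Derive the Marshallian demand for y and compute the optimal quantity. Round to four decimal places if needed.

This is Cobb-Douglas in (x−2, y−5): tangency gives 0.375·p_y·(y−5) = 0.5·p_x·(x−2).
Substituting into the budget: x* = 2 + 3/7·(M − 2·p_x − 5·p_y)/p_x, and y* = 5 + 4/7·(…)/p_y.
Discretionary income = 76 − 2·7 − 5·5.25 = 35.75; y* = 5 + 4/7·35.75/5.25 = 8.8912.

y* = 8.8912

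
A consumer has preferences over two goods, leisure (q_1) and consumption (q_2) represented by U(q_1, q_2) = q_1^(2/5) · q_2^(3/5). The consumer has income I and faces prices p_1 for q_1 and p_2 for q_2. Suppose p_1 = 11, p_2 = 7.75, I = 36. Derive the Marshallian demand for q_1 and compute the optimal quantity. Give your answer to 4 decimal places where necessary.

At p_1=11, p_2=7.75, I=36: q_1* = 0.4·36/11 = 1.3091.

q_1* = 1.3091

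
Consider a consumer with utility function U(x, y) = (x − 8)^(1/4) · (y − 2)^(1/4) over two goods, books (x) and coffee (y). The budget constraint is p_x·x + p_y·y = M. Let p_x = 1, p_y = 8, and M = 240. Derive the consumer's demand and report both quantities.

x* = 116, y* = 15.5

Substituting into the budget: x* = 8 + 0.5·(M − 8·p_x − 2·p_y)/p_x, and y* = 2 + 0.5·(…)/p_y.
Discretionary income = 240 − 8·1 − 2·8 = 216; x* = 8 + 0.5·216/1 = 116; y* = 2 + 0.5·216/8 = 15.5.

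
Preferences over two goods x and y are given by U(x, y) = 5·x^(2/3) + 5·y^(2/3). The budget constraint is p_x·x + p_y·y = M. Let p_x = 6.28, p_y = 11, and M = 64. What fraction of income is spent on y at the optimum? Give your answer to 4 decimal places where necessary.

share on y = 0.2458

MU_x ∝ 5·x^(-1/3), MU_y ∝ 5·y^(-1/3), so MRS = (y/x)^(1/3) = p_x/p_y.
Solve for the ratio: y/x = [p_x/p_y]^(3).
With the ratio pinned down, the budget gives x* = M/(p_x + p_y·(y/x)) and y* = (y/x)·x*.
Numerically y/x = 0.186081, so x* = 64/(6.28 + 11·0.186081) = 7.6859 and y* = 0.186081·7.6859 = 1.4302.
Expenditure on y: 11·1.4302 = 15.7323; share = 0.2458.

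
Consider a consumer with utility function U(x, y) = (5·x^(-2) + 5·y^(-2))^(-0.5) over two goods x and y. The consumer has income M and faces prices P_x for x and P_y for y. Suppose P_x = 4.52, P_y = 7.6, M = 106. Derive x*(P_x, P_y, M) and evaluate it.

x* = 9.7147

With the ratio pinned down, the budget gives x* = M/(P_x + P_y·(y/x)) and y* = (y/x)·x*.
Numerically y/x = 0.840959, so x* = 106/(4.52 + 7.6·0.840959) = 9.7147.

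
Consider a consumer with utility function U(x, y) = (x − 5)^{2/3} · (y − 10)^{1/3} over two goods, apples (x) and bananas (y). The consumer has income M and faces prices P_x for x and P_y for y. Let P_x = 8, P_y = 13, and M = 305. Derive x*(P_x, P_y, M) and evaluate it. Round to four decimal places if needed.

x* = 16.25

This is Cobb-Douglas in (x−5, y−10): tangency gives 2/3·P_y·(y−10) = 1/3·P_x·(x−5).
After buying the subsistence bundle (5, 10), a share 2/3 of the remaining income goes to x: x* = 5 + 2/3·(M − 5P_x − 10P_y)/P_x.
Discretionary income = 305 − 5·8 − 10·13 = 135; x* = 5 + 2/3·135/8 = 16.25.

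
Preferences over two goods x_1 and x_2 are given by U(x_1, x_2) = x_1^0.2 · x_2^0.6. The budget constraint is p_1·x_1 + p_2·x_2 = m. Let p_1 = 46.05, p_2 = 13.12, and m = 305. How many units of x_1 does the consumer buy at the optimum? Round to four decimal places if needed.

The MRS is (1/3)·x_2/x_1. Set MRS = p_1/p_2.
So 0.2·p_2·x_2 = 0.6·p_1·x_1; combined with the budget, a share 0.25 of income goes to x_1.
Demand: x_1*(p_1,p_2,m) = 0.25·m/p_1 and x_2* = 0.75·m/p_2.
At p_1=46.05, p_2=13.12, m=305: x_1* = 0.25·305/46.05 = 1.6558.

x_1* = 1.6558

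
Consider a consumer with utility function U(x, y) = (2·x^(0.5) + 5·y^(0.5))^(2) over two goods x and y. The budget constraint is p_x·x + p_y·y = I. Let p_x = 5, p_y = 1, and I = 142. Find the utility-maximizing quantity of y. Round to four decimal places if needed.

y* = 137.5969

MU_x ∝ 2·x^(-0.5), MU_y ∝ 5·y^(-0.5), so MRS = (2/5)·(y/x)^(0.5) = p_x/p_y.
Hence y/x = ((5/2)·p_x/p_y)^(1/(0.5)), i.e. raised to the 2 power.
Substitute y = (y/x)·x into the budget: x* = I/(p_x + p_y·(y/x)).
Numerically y/x = 156.25, so x* = 142/(5 + 1·156.25) = 0.8806 and y* = 156.25·0.8806 = 137.5969.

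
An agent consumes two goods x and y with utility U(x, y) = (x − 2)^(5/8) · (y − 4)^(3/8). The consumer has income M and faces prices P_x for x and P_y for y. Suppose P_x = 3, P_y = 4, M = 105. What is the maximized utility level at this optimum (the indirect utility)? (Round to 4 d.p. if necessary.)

V = 12.8172

MRS = (5/3)·(y−4)/(x−2). Tangency with P_x/P_y gives y−4 = (3/5)·(P_x/P_y)·(x−2).
After buying the subsistence bundle (2, 4), a share 0.625 of the remaining income goes to x: x* = 2 + 0.625·(M − 2P_x − 4P_y)/P_x.
Discretionary income = 105 − 2·3 − 4·4 = 83; x* = 2 + 0.625·83/3 = 19.2917; y* = 4 + 0.375·83/4 = 11.7812.
Utility at the optimum: U(19.2917, 11.7812) = 12.8172.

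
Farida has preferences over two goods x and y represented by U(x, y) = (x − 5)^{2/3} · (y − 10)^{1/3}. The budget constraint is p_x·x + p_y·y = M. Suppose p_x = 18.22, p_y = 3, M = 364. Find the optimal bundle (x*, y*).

Let x' = x−5, y' = y−10. MRS = 2·y'/x' = p_x/p_y.
Substituting into the budget: x* = 5 + 2/3·(M − 5·p_x − 10·p_y)/p_x, and y* = 10 + 1/3·(…)/p_y.
Discretionary income = 364 − 5·18.22 − 10·3 = 242.9; x* = 5 + 2/3·242.9/18.22 = 13.8877; y* = 10 + 1/3·242.9/3 = 36.9889.

x* = 13.8877, y* = 36.9889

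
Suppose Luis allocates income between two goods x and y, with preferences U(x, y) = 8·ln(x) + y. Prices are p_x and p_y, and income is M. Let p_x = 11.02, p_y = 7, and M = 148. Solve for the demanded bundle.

MU_x = 8/x, MU_y = 1. Tangency: 8/x = p_x/p_y.
So x*(p_x,p_y) = 8·p_y/p_x, independent of income; and y* = (M − 8·p_y)/p_y.
At the given prices: x* = 8·7/11.02 = 5.0817, and y* = 13.1429.

x* = 5.0817, y* = 13.1429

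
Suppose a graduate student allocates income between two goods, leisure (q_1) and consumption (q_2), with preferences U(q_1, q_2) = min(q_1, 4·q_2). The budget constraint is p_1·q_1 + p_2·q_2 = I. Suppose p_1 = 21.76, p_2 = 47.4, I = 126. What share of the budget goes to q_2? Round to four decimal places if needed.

share on q_2 = 0.3526

Leontief preferences: the optimum is at the kink where q_1/4 = q_2/1, i.e. q_2 = (1/4)·q_1.
Budget: p_1·q_1 + p_2·(1/4)·q_1 = I, so (4·p_1 + p_2)·q_1 = 4·I.
Demand: q_1*(p_1,p_2,I) = 4·I/(4·p_1 + p_2), q_2* = I/(4·p_1 + p_2).
Here 4·21.76 + 47.4 = 134.44, giving q_1* = 3.7489 and q_2* = 0.9372.
Expenditure on q_2: 47.4·0.9372 = 44.4243; share = 0.3526.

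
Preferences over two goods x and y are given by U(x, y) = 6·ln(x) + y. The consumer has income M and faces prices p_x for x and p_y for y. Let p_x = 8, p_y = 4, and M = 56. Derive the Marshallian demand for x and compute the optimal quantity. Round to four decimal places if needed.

Set MRS = p_x/p_y: (6/x)/1 = p_x/p_y.
So x*(p_x,p_y) = 6·p_y/p_x, independent of income; and y* = (M − 6·p_y)/p_y.
At the given prices: x* = 6·4/8 = 3.

x* = 3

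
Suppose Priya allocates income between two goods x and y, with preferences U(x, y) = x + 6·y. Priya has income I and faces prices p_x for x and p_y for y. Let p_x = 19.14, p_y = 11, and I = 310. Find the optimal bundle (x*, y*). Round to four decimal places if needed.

Perfect substitutes: compare marginal utility per dollar. 1/p_x vs 6/p_y → 0.0522 vs 0.5455.
y gives more utility per dollar, so spend all income on y: y* = I/p_y, x* = 0.
Numerically: x* = 0, y* = 28.1818.

x* = 0, y* = 28.1818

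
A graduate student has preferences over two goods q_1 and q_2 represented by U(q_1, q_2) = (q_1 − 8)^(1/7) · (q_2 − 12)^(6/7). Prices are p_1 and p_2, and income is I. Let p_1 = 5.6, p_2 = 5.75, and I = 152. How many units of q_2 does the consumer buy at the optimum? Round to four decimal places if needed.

q_2* = 17.6944

Substituting into the budget: q_1* = 8 + 1/7·(I − 8·p_1 − 12·p_2)/p_1, and q_2* = 12 + 6/7·(…)/p_2.
Discretionary income = 152 − 8·5.6 − 12·5.75 = 38.2; q_2* = 12 + 6/7·38.2/5.75 = 17.6944.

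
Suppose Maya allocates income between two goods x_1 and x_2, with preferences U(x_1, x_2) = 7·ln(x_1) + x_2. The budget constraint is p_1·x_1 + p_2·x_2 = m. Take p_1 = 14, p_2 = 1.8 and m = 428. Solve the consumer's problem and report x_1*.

x_1* = 0.9

MU_x_1 = 7/x_1, MU_x_2 = 1. Tangency: 7/x_1 = p_1/p_2.
So x_1*(p_1,p_2) = 7·p_2/p_1, independent of income; and x_2* = (m − 7·p_2)/p_2.
At the given prices: x_1* = 7·1.8/14 = 0.9.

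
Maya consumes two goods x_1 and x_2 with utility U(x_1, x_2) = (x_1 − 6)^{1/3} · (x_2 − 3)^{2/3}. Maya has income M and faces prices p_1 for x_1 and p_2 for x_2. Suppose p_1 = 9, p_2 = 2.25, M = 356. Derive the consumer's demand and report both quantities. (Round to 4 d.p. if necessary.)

x_1* = 16.9352, x_2* = 90.4815

This is Cobb-Douglas in (x_1−6, x_2−3): tangency gives 1/3·p_2·(x_2−3) = 2/3·p_1·(x_1−6).
Substituting into the budget: x_1* = 6 + 1/3·(M − 6·p_1 − 3·p_2)/p_1, and x_2* = 3 + 2/3·(…)/p_2.
Discretionary income = 356 − 6·9 − 3·2.25 = 295.25; x_1* = 6 + 1/3·295.25/9 = 16.9352; x_2* = 3 + 2/3·295.25/2.25 = 90.4815.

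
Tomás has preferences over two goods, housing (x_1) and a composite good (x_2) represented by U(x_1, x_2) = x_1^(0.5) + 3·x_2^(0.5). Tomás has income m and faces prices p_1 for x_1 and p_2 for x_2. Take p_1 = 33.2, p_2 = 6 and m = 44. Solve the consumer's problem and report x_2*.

MU_x_1 ∝ x_1^(-0.5), MU_x_2 ∝ 3·x_2^(-0.5), so MRS = (1/3)·(x_2/x_1)^(0.5) = p_1/p_2.
Hence x_2/x_1 = (3·p_1/p_2)^(1/(0.5)), i.e. raised to the 2 power.
With the ratio pinned down, the budget gives x_1* = m/(p_1 + p_2·(x_2/x_1)) and x_2* = (x_2/x_1)·x_1*.
Numerically x_2/x_1 = 275.56, so x_1* = 44/(33.2 + 6·275.56) = 0.0261 and x_2* = 275.56·0.0261 = 7.189.

x_2* = 7.189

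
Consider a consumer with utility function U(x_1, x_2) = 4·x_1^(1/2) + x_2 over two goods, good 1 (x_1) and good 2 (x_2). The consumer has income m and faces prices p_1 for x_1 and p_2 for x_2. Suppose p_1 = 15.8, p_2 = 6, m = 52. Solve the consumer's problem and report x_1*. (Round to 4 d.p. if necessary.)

x_1* = 0.5768

Set MRS = p_1/p_2: 2·x_1^(−1/2) = p_1/p_2.
Thus x_1* = (2·p_2/p_1)² — independent of m — with the rest of income spent on x_2.
Plugging in: x_1* = (2·6/15.8)² = 0.5768.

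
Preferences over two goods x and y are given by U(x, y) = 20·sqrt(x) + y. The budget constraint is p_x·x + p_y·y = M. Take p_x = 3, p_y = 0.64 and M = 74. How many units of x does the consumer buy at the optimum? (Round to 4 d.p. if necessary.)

x* = 4.5511

Solve: √x = 10·p_y/p_x, so x*(p_x,p_y) = (10·p_y/p_x)², and y* = (M − p_x·x*)/p_y.
Plugging in: x* = (10·0.64/3)² = 4.5511.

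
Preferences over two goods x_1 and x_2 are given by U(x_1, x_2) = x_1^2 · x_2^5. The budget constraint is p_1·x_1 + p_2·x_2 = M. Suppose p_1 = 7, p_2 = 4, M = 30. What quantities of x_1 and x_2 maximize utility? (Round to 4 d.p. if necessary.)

Tangency: MRS = (2/5)·x_2/x_1 = p_1/p_2.
Rearranging, p_2·x_2 = (5/2)·p_1·x_1. Substituting into the budget gives p_1·x_1·(1 + (5/2)) = M.
Demand: x_1*(p_1,p_2,M) = 2/7·M/p_1 and x_2* = 5/7·M/p_2.
At p_1=7, p_2=4, M=30: x_1* = 2/7·30/7 = 1.2245, x_2* = 5.3571.

x_1* = 1.2245, x_2* = 5.3571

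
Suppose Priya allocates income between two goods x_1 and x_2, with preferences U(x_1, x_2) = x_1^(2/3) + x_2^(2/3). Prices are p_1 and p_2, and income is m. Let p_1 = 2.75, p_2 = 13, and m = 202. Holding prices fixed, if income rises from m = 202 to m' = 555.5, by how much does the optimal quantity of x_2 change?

Δx_2* = 1.1647

From the CES first-order condition, (x_2/x_1)^(1/3) = p_1/p_2.
Hence x_2/x_1 = (p_1/p_2)^(1/(1/3)), i.e. raised to the 3 power.
Substitute x_2 = (x_2/x_1)·x_1 into the budget: x_1* = m/(p_1 + p_2·(x_2/x_1)).
Numerically x_2/x_1 = 0.009466, so x_1* = 202/(2.75 + 13·0.009466) = 70.3084 and x_2* = 0.009466·70.3084 = 0.6655.
At m' = 555.5: x_2* = 1.8302. Change: 1.8302 − 0.6655 = 1.1647.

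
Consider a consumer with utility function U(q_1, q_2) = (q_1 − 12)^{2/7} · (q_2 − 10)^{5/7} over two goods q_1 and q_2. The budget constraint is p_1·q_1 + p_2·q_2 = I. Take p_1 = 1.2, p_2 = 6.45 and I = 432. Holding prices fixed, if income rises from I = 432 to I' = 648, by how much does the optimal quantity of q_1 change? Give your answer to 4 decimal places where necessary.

Δq_1* = 51.4286

MRS = (2/5)·(q_2−10)/(q_1−12). Tangency with p_1/p_2 gives q_2−10 = (5/2)·(p_1/p_2)·(q_1−12).
After buying the subsistence bundle (12, 10), a share 2/7 of the remaining income goes to q_1: q_1* = 12 + 2/7·(I − 12p_1 − 10p_2)/p_1.
Discretionary income = 432 − 12·1.2 − 10·6.45 = 353.1; q_1* = 12 + 2/7·353.1/1.2 = 96.0714.
At I' = 648: q_1* = 147.5. Change: 147.5 − 96.0714 = 51.4286.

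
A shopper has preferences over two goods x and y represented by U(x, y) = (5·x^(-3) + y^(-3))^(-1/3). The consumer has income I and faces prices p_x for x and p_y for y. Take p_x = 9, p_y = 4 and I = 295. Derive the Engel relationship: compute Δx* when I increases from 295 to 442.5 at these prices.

Δx* = 12.0152

Numerically y/x = 0.819036, so x* = 295/(9 + 4·0.819036) = 24.0303.
At I' = 442.5: x* = 36.0455. Change: 36.0455 − 24.0303 = 12.0152.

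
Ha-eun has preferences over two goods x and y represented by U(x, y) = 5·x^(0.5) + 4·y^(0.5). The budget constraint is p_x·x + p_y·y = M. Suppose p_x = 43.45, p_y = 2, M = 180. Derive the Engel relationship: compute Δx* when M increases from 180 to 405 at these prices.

Δx* = 0.3474

Numerically y/x = 302.0644, so x* = 180/(43.45 + 2·302.0644) = 0.278.
At M' = 405: x* = 0.6254. Change: 0.6254 − 0.278 = 0.3474.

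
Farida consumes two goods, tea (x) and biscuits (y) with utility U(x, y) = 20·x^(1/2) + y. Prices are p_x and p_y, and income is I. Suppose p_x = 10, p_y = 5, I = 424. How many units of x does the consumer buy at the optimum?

MU_x = 10/√x, MU_y = 1. Tangency: 10/√x = p_x/p_y.
Thus x* = (10·p_y/p_x)² — independent of I — with the rest of income spent on y.
Plugging in: x* = (10·5/10)² = 25.

x* = 25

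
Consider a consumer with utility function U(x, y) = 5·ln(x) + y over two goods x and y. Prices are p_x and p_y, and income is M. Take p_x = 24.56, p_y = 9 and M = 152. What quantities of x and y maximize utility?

MU_x = 5/x, MU_y = 1. Tangency: 5/x = p_x/p_y.
So x*(p_x,p_y) = 5·p_y/p_x, independent of income; and y* = (M − 5·p_y)/p_y.
At the given prices: x* = 5·9/24.56 = 1.8322, and y* = 11.8889.

x* = 1.8322, y* = 11.8889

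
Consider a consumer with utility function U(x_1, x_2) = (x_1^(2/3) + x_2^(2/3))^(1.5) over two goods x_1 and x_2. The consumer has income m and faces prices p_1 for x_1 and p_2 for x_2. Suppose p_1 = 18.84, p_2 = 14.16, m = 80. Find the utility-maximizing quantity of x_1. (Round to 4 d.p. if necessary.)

MU_x_1 ∝ x_1^(-1/3), MU_x_2 ∝ x_2^(-1/3), so MRS = (x_2/x_1)^(1/3) = p_1/p_2.
Hence x_2/x_1 = (p_1/p_2)^(1/(1/3)), i.e. raised to the 3 power.
Substitute x_2 = (x_2/x_1)·x_1 into the budget: x_1* = m/(p_1 + p_2·(x_2/x_1)).
Numerically x_2/x_1 = 2.355336, so x_1* = 80/(18.84 + 14.16·2.355336) = 1.5328.

x_1* = 1.5328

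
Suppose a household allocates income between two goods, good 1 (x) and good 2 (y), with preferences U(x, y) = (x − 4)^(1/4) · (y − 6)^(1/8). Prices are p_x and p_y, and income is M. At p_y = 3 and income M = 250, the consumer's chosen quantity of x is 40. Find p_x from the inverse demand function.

p_x = 4

Let x' = x−4, y' = y−6. MRS = 2·y'/x' = p_x/p_y.
Substituting into the budget: x* = 4 + 2/3·(M − 4·p_x − 6·p_y)/p_x, and y* = 6 + 1/3·(…)/p_y.
Set x* = 40 in the demand function and solve for p_x: p_x = 4.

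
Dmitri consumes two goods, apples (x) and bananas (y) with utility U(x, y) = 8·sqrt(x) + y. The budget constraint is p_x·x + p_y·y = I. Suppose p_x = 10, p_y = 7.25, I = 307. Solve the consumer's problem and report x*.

x* = 8.41

Solve: √x = 4·p_y/p_x, so x*(p_x,p_y) = (4·p_y/p_x)², and y* = (I − p_x·x*)/p_y.
Plugging in: x* = (4·7.25/10)² = 8.41.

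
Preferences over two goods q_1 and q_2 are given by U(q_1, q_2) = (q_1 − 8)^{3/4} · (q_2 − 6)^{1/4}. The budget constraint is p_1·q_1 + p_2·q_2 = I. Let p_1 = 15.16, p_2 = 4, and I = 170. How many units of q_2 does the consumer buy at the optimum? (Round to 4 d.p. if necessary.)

This is Cobb-Douglas in (q_1−8, q_2−6): tangency gives 0.75·p_2·(q_2−6) = 0.25·p_1·(q_1−8).
After buying the subsistence bundle (8, 6), a share 0.75 of the remaining income goes to q_1: q_1* = 8 + 0.75·(I − 8p_1 − 6p_2)/p_1.
Discretionary income = 170 − 8·15.16 − 6·4 = 24.72; q_2* = 6 + 0.25·24.72/4 = 7.545.

q_2* = 7.545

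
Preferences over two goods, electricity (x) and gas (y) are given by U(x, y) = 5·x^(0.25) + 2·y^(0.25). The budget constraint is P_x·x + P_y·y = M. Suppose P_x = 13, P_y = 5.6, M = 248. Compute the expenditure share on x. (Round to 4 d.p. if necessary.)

With the ratio pinned down, the budget gives x* = M/(P_x + P_y·(y/x)) and y* = (y/x)·x*.
Numerically y/x = 0.905914, so x* = 248/(13 + 5.6·0.905914) = 13.722 and y* = 0.905914·13.722 = 12.431.
Expenditure on x: 13·13.722 = 178.3865; share = 0.7193.

share on x = 0.7193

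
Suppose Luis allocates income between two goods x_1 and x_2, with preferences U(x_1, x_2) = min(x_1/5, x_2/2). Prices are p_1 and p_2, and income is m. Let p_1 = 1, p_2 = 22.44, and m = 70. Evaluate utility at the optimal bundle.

V = 1.4034

With perfect complements, no substitution: consume in ratio x_1:x_2 = 5:2.
Budget: p_1·x_1 + p_2·(2/5)·x_1 = m, so (5·p_1 + 2·p_2)·x_1 = 5·m.
Demand: x_1*(p_1,p_2,m) = 5·m/(5·p_1 + 2·p_2), x_2* = 2·m/(5·p_1 + 2·p_2).
Here 5·1 + 2·22.44 = 49.88, giving x_1* = 7.0168 and x_2* = 2.8067.
Utility at the optimum: U(7.0168, 2.8067) = 1.4034.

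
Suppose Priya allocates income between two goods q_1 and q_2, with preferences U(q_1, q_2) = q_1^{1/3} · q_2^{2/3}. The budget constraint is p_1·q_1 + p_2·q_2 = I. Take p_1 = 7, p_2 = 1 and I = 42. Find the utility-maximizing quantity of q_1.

Demand: q_1*(p_1,p_2,I) = 1/3·I/p_1 and q_2* = 2/3·I/p_2.
At p_1=7, p_2=1, I=42: q_1* = 1/3·42/7 = 2.

q_1* = 2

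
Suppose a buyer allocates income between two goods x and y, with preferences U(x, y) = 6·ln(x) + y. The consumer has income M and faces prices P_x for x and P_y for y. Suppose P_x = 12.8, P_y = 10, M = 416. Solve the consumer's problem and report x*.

Set MRS = P_x/P_y: (6/x)/1 = P_x/P_y.
So x*(P_x,P_y) = 6·P_y/P_x, independent of income; and y* = (M − 6·P_y)/P_y.
At the given prices: x* = 6·10/12.8 = 4.6875.

x* = 4.6875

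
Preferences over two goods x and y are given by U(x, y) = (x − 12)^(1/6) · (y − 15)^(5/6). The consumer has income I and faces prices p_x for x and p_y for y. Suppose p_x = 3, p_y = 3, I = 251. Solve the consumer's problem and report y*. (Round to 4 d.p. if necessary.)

This is Cobb-Douglas in (x−12, y−15): tangency gives 1/6·p_y·(y−15) = 5/6·p_x·(x−12).
Substituting into the budget: x* = 12 + 1/6·(I − 12·p_x − 15·p_y)/p_x, and y* = 15 + 5/6·(…)/p_y.
Discretionary income = 251 − 12·3 − 15·3 = 170; y* = 15 + 5/6·170/3 = 62.2222.

y* = 62.2222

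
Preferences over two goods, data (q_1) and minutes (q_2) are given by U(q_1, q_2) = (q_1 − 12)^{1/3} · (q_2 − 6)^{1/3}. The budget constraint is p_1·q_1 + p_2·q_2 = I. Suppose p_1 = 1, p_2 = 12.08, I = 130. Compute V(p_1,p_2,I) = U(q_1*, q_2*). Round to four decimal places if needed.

V = 3.5002

MRS = (q_2−6)/(q_1−12). Tangency with p_1/p_2 gives q_2−6 = (p_1/p_2)·(q_1−12).
After buying the subsistence bundle (12, 6), a share 0.5 of the remaining income goes to q_1: q_1* = 12 + 0.5·(I − 12p_1 − 6p_2)/p_1.
Discretionary income = 130 − 12·1 − 6·12.08 = 45.52; q_1* = 12 + 0.5·45.52/1 = 34.76; q_2* = 6 + 0.5·45.52/12.08 = 7.8841.
Utility at the optimum: U(34.76, 7.8841) = 3.5002.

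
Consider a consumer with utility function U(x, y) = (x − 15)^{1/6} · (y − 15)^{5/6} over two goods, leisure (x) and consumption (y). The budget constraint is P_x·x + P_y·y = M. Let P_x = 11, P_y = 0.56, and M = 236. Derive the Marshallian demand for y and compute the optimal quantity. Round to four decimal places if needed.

y* = 108.1548

Let x' = x−15, y' = y−15. MRS = (1/5)·y'/x' = P_x/P_y.
Substituting into the budget: x* = 15 + 1/6·(M − 15·P_x − 15·P_y)/P_x, and y* = 15 + 5/6·(…)/P_y.
Discretionary income = 236 − 15·11 − 15·0.56 = 62.6; y* = 15 + 5/6·62.6/0.56 = 108.1548.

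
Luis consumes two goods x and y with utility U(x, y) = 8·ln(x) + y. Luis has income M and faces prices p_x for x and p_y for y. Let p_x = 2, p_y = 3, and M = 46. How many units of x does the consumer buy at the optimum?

x* = 12

Set MRS = p_x/p_y: (8/x)/1 = p_x/p_y.
So x*(p_x,p_y) = 8·p_y/p_x, independent of income; and y* = (M − 8·p_y)/p_y.
At the given prices: x* = 8·3/2 = 12.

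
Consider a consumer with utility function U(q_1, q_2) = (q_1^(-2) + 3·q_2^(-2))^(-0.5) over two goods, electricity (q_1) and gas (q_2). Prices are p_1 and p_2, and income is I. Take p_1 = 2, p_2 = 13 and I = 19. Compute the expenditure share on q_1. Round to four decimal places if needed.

MRS = MU_q_1/MU_q_2 = (1/3)·(q_2/q_1)^(3). Set equal to p_1/p_2.
Hence q_2/q_1 = (3·p_1/p_2)^(1/(3)), i.e. raised to the 1/3 power.
With the ratio pinned down, the budget gives q_1* = I/(p_1 + p_2·(q_2/q_1)) and q_2* = (q_2/q_1)·q_1*.
Numerically q_2/q_1 = 0.772804, so q_1* = 19/(2 + 13·0.772804) = 1.5772 and q_2* = 0.772804·1.5772 = 1.2189.
Expenditure on q_1: 2·1.5772 = 3.1545; share = 0.166.

share on q_1 = 0.166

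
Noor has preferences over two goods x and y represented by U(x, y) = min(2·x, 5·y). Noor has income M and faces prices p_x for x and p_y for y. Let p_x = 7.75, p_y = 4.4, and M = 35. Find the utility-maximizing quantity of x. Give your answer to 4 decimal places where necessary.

x* = 3.6803

Leontief preferences: the optimum is at the kink where x/5 = y/2, i.e. y = (2/5)·x.
Budget: p_x·x + p_y·(2/5)·x = M, so (5·p_x + 2·p_y)·x = 5·M.
Demand: x*(p_x,p_y,M) = 5·M/(5·p_x + 2·p_y), y* = 2·M/(5·p_x + 2·p_y).
Here 5·7.75 + 2·4.4 = 47.55, giving x* = 3.6803.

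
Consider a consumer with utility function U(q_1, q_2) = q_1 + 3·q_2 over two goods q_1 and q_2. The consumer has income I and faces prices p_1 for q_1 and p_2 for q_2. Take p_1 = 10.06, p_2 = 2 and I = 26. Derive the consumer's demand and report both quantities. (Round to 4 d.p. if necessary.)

Perfect substitutes: compare marginal utility per dollar. 1/p_1 vs 3/p_2 → 0.0994 vs 1.5.
q_2 gives more utility per dollar, so spend all income on q_2: q_2* = I/p_2, q_1* = 0.
Numerically: q_1* = 0, q_2* = 13.

q_1* = 0, q_2* = 13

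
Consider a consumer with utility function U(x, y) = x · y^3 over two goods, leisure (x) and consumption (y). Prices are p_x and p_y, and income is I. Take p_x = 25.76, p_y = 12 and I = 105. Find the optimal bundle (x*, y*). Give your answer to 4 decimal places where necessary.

x* = 1.019, y* = 6.5625

MU_x/MU_y = (y)/(3·x); tangency sets this equal to p_x/p_y.
Rearranging, p_y·y = 3·p_x·x. Substituting into the budget gives p_x·x·(1 + 3) = I.
Demand: x*(p_x,p_y,I) = 0.25·I/p_x and y* = 0.75·I/p_y.
At p_x=25.76, p_y=12, I=105: x* = 0.25·105/25.76 = 1.019, y* = 6.5625.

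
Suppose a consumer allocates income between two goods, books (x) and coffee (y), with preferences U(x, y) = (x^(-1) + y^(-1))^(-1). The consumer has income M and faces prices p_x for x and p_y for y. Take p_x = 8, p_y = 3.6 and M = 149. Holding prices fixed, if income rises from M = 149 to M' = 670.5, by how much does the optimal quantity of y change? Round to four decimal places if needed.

From the CES first-order condition, (y/x)^(2) = p_x/p_y.
Hence y/x = (p_x/p_y)^(1/(2)), i.e. raised to the 0.5 power.
With the ratio pinned down, the budget gives x* = M/(p_x + p_y·(y/x)) and y* = (y/x)·x*.
Numerically y/x = 1.490712, so x* = 149/(8 + 3.6·1.490712) = 11.1472 and y* = 1.490712·11.1472 = 16.6173.
At M' = 670.5: y* = 74.7778. Change: 74.7778 − 16.6173 = 58.1605.

Δy* = 58.1605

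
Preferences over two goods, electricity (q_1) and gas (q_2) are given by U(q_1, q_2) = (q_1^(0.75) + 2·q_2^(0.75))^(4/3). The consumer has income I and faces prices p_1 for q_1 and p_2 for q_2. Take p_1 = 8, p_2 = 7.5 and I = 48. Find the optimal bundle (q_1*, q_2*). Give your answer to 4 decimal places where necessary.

q_1* = 0.2939, q_2* = 6.0866

MU_q_1 ∝ q_1^(-0.25), MU_q_2 ∝ 2·q_2^(-0.25), so MRS = (1/2)·(q_2/q_1)^(0.25) = p_1/p_2.
Hence q_2/q_1 = (2·p_1/p_2)^(1/(0.25)), i.e. raised to the 4 power.
Substitute q_2 = (q_2/q_1)·q_1 into the budget: q_1* = I/(p_1 + p_2·(q_2/q_1)).
Numerically q_2/q_1 = 20.712612, so q_1* = 48/(8 + 7.5·20.712612) = 0.2939 and q_2* = 20.712612·0.2939 = 6.0866.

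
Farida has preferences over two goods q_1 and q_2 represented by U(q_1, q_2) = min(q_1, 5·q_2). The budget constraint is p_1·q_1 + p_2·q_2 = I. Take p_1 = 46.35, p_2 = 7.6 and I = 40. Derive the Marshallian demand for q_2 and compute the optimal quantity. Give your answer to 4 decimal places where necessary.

Demand: q_1*(p_1,p_2,I) = 5·I/(5·p_1 + p_2), q_2* = I/(5·p_1 + p_2).
Here 5·46.35 + 7.6 = 239.35, giving q_2* = 0.1671.

q_2* = 0.1671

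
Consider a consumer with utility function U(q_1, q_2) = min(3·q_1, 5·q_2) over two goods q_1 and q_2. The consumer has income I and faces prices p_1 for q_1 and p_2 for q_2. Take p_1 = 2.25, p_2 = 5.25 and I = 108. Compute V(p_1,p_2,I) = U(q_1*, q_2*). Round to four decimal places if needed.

V = 60

Here 5·2.25 + 3·5.25 = 27, giving q_1* = 20 and q_2* = 12.
Utility at the optimum: U(20, 12) = 60.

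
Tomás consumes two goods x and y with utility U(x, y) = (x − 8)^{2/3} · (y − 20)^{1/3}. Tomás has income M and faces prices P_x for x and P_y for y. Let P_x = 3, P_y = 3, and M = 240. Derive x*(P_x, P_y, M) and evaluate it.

x* = 42.6667

Let x' = x−8, y' = y−20. MRS = 2·y'/x' = P_x/P_y.
Substituting into the budget: x* = 8 + 2/3·(M − 8·P_x − 20·P_y)/P_x, and y* = 20 + 1/3·(…)/P_y.
Discretionary income = 240 − 8·3 − 20·3 = 156; x* = 8 + 2/3·156/3 = 42.6667.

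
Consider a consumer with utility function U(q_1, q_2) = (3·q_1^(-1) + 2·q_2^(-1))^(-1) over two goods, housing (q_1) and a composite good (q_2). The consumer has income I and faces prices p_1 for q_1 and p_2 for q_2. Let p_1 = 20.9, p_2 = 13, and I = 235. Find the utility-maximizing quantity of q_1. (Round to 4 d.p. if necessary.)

q_1* = 6.8396

MRS = MU_q_1/MU_q_2 = (3/2)·(q_2/q_1)^(2). Set equal to p_1/p_2.
Solve for the ratio: q_2/q_1 = [(2/3)·p_1/p_2]^(0.5).
With the ratio pinned down, the budget gives q_1* = I/(p_1 + p_2·(q_2/q_1)) and q_2* = (q_2/q_1)·q_1*.
Numerically q_2/q_1 = 1.035275, so q_1* = 235/(20.9 + 13·1.035275) = 6.8396.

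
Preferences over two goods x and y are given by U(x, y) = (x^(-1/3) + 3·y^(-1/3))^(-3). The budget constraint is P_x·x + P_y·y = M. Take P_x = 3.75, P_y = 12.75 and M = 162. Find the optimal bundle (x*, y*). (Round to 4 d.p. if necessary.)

From the CES first-order condition, (1/3)·(y/x)^(4/3) = P_x/P_y.
Hence y/x = (3·P_x/P_y)^(1/(4/3)), i.e. raised to the 0.75 power.
With the ratio pinned down, the budget gives x* = M/(P_x + P_y·(y/x)) and y* = (y/x)·x*.
Numerically y/x = 0.910399, so x* = 162/(3.75 + 12.75·0.910399) = 10.5485 and y* = 0.910399·10.5485 = 9.6034.

x* = 10.5485, y* = 9.6034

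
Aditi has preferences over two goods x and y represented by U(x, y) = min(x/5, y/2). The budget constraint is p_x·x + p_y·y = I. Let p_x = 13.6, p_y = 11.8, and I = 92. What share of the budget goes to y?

share on y = 0.2576

Leontief preferences: the optimum is at the kink where x/5 = y/2, i.e. y = (2/5)·x.
Budget: p_x·x + p_y·(2/5)·x = I, so (5·p_x + 2·p_y)·x = 5·I.
Demand: x*(p_x,p_y,I) = 5·I/(5·p_x + 2·p_y), y* = 2·I/(5·p_x + 2·p_y).
Here 5·13.6 + 2·11.8 = 91.6, giving x* = 5.0218 and y* = 2.0087.
Expenditure on y: 11.8·2.0087 = 23.7031; share = 0.2576.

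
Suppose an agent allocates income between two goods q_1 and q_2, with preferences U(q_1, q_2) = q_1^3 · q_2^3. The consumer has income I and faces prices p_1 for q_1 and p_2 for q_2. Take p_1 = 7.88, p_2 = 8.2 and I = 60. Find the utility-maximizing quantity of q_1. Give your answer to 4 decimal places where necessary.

Demand: q_1*(p_1,p_2,I) = 0.5·I/p_1 and q_2* = 0.5·I/p_2.
At p_1=7.88, p_2=8.2, I=60: q_1* = 0.5·60/7.88 = 3.8071.

q_1* = 3.8071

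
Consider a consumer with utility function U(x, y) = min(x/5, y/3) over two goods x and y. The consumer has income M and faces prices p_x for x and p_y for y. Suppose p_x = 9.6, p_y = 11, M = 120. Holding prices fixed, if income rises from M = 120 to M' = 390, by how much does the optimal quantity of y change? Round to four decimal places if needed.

Leontief preferences: the optimum is at the kink where x/5 = y/3, i.e. y = (3/5)·x.
Budget: p_x·x + p_y·(3/5)·x = M, so (5·p_x + 3·p_y)·x = 5·M.
Demand: x*(p_x,p_y,M) = 5·M/(5·p_x + 3·p_y), y* = 3·M/(5·p_x + 3·p_y).
Here 5·9.6 + 3·11 = 81, giving y* = 4.4444.
At M' = 390: y* = 14.4444. Change: 14.4444 − 4.4444 = 10.

Δy* = 10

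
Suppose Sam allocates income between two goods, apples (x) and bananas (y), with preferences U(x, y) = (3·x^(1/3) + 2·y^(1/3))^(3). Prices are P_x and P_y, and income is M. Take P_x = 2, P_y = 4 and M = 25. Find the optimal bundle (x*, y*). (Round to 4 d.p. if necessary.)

x* = 9.0259, y* = 1.737

From the CES first-order condition, (3/2)·(y/x)^(2/3) = P_x/P_y.
Solve for the ratio: y/x = [(2/3)·P_x/P_y]^(1.5).
Substitute y = (y/x)·x into the budget: x* = M/(P_x + P_y·(y/x)).
Numerically y/x = 0.19245, so x* = 25/(2 + 4·0.19245) = 9.0259 and y* = 0.19245·9.0259 = 1.737.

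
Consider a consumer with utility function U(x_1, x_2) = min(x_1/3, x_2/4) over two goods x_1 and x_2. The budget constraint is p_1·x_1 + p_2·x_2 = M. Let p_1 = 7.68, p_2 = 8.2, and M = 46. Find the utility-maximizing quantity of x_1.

Leontief preferences: the optimum is at the kink where x_1/3 = x_2/4, i.e. x_2 = (4/3)·x_1.
Budget: p_1·x_1 + p_2·(4/3)·x_1 = M, so (3·p_1 + 4·p_2)·x_1 = 3·M.
Demand: x_1*(p_1,p_2,M) = 3·M/(3·p_1 + 4·p_2), x_2* = 4·M/(3·p_1 + 4·p_2).
Here 3·7.68 + 4·8.2 = 55.84, giving x_1* = 2.4713.

x_1* = 2.4713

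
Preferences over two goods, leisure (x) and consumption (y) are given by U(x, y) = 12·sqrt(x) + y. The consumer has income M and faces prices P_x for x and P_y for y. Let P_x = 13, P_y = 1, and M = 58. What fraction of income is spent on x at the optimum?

share on x = 0.0477

Thus x* = (6·P_y/P_x)² — independent of M — with the rest of income spent on y.
Plugging in: x* = (6·1/13)² = 0.213, y* = 55.2308.
Expenditure on x: 13·0.213 = 2.7692; share = 0.0477.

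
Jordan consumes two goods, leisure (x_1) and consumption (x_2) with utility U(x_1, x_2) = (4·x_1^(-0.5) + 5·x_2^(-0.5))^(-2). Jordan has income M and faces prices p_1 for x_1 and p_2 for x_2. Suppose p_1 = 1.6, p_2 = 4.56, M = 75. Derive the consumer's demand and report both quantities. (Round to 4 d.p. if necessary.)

MRS = MU_x_1/MU_x_2 = (4/5)·(x_2/x_1)^(1.5). Set equal to p_1/p_2.
Solve for the ratio: x_2/x_1 = [(5/4)·p_1/p_2]^(2/3).
Substitute x_2 = (x_2/x_1)·x_1 into the budget: x_1* = M/(p_1 + p_2·(x_2/x_1)).
Numerically x_2/x_1 = 0.577267, so x_1* = 75/(1.6 + 4.56·0.577267) = 17.7207 and x_2* = 0.577267·17.7207 = 10.2296.

x_1* = 17.7207, x_2* = 10.2296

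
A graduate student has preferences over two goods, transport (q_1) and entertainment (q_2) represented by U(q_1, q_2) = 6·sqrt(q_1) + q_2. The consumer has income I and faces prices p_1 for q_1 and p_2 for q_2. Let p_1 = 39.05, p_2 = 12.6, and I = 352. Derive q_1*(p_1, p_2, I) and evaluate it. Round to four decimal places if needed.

q_1* = 0.937

Set MRS = p_1/p_2: 3·q_1^(−1/2) = p_1/p_2.
Solve: √q_1 = 3·p_2/p_1, so q_1*(p_1,p_2) = (3·p_2/p_1)², and q_2* = (I − p_1·q_1*)/p_2.
Plugging in: q_1* = (3·12.6/39.05)² = 0.937.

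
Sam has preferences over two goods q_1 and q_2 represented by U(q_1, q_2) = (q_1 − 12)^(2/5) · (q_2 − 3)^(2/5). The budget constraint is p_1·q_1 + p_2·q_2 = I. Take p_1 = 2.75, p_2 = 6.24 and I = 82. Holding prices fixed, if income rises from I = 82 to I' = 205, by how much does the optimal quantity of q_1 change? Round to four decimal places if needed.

MRS = (q_2−3)/(q_1−12). Tangency with p_1/p_2 gives q_2−3 = (p_1/p_2)·(q_1−12).
Substituting into the budget: q_1* = 12 + 0.5·(I − 12·p_1 − 3·p_2)/p_1, and q_2* = 3 + 0.5·(…)/p_2.
Discretionary income = 82 − 12·2.75 − 3·6.24 = 30.28; q_1* = 12 + 0.5·30.28/2.75 = 17.5055.
At I' = 205: q_1* = 39.8691. Change: 39.8691 − 17.5055 = 22.3636.

Δq_1* = 22.3636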